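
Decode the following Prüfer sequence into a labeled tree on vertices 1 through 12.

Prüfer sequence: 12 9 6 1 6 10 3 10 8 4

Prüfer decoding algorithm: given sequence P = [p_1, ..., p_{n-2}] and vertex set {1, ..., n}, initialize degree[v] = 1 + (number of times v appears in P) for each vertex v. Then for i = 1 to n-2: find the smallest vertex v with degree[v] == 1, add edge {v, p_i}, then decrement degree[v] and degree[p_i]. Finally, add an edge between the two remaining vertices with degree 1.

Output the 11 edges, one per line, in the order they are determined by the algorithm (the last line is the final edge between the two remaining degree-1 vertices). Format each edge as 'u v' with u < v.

Initial degrees: {1:2, 2:1, 3:2, 4:2, 5:1, 6:3, 7:1, 8:2, 9:2, 10:3, 11:1, 12:2}
Step 1: smallest deg-1 vertex = 2, p_1 = 12. Add edge {2,12}. Now deg[2]=0, deg[12]=1.
Step 2: smallest deg-1 vertex = 5, p_2 = 9. Add edge {5,9}. Now deg[5]=0, deg[9]=1.
Step 3: smallest deg-1 vertex = 7, p_3 = 6. Add edge {6,7}. Now deg[7]=0, deg[6]=2.
Step 4: smallest deg-1 vertex = 9, p_4 = 1. Add edge {1,9}. Now deg[9]=0, deg[1]=1.
Step 5: smallest deg-1 vertex = 1, p_5 = 6. Add edge {1,6}. Now deg[1]=0, deg[6]=1.
Step 6: smallest deg-1 vertex = 6, p_6 = 10. Add edge {6,10}. Now deg[6]=0, deg[10]=2.
Step 7: smallest deg-1 vertex = 11, p_7 = 3. Add edge {3,11}. Now deg[11]=0, deg[3]=1.
Step 8: smallest deg-1 vertex = 3, p_8 = 10. Add edge {3,10}. Now deg[3]=0, deg[10]=1.
Step 9: smallest deg-1 vertex = 10, p_9 = 8. Add edge {8,10}. Now deg[10]=0, deg[8]=1.
Step 10: smallest deg-1 vertex = 8, p_10 = 4. Add edge {4,8}. Now deg[8]=0, deg[4]=1.
Final: two remaining deg-1 vertices are 4, 12. Add edge {4,12}.

Answer: 2 12
5 9
6 7
1 9
1 6
6 10
3 11
3 10
8 10
4 8
4 12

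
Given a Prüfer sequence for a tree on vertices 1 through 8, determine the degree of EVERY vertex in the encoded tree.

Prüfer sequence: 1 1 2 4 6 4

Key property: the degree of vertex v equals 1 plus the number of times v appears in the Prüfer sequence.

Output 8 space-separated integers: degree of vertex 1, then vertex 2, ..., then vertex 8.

p_1 = 1: count[1] becomes 1
p_2 = 1: count[1] becomes 2
p_3 = 2: count[2] becomes 1
p_4 = 4: count[4] becomes 1
p_5 = 6: count[6] becomes 1
p_6 = 4: count[4] becomes 2
Degrees (1 + count): deg[1]=1+2=3, deg[2]=1+1=2, deg[3]=1+0=1, deg[4]=1+2=3, deg[5]=1+0=1, deg[6]=1+1=2, deg[7]=1+0=1, deg[8]=1+0=1

Answer: 3 2 1 3 1 2 1 1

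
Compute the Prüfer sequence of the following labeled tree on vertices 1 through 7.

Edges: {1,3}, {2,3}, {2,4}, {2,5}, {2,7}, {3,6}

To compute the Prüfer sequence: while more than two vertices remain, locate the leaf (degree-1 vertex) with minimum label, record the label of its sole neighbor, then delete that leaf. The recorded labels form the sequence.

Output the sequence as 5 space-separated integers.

Step 1: leaves = {1,4,5,6,7}. Remove smallest leaf 1, emit neighbor 3.
Step 2: leaves = {4,5,6,7}. Remove smallest leaf 4, emit neighbor 2.
Step 3: leaves = {5,6,7}. Remove smallest leaf 5, emit neighbor 2.
Step 4: leaves = {6,7}. Remove smallest leaf 6, emit neighbor 3.
Step 5: leaves = {3,7}. Remove smallest leaf 3, emit neighbor 2.
Done: 2 vertices remain (2, 7). Sequence = [3 2 2 3 2]

Answer: 3 2 2 3 2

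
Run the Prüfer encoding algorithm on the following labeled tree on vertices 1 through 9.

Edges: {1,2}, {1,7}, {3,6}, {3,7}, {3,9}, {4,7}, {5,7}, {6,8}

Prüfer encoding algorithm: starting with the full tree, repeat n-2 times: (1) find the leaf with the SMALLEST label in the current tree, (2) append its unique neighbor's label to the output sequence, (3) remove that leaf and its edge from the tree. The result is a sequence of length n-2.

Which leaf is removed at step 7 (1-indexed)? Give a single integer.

Answer: 6

Derivation:
Step 1: current leaves = {2,4,5,8,9}. Remove leaf 2 (neighbor: 1).
Step 2: current leaves = {1,4,5,8,9}. Remove leaf 1 (neighbor: 7).
Step 3: current leaves = {4,5,8,9}. Remove leaf 4 (neighbor: 7).
Step 4: current leaves = {5,8,9}. Remove leaf 5 (neighbor: 7).
Step 5: current leaves = {7,8,9}. Remove leaf 7 (neighbor: 3).
Step 6: current leaves = {8,9}. Remove leaf 8 (neighbor: 6).
Step 7: current leaves = {6,9}. Remove leaf 6 (neighbor: 3).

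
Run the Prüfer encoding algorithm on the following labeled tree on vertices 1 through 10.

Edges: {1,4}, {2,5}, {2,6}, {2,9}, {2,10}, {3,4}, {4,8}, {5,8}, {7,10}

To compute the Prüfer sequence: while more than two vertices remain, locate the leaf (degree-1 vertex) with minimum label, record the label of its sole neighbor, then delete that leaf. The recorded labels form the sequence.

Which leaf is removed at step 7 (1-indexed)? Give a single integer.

Answer: 5

Derivation:
Step 1: current leaves = {1,3,6,7,9}. Remove leaf 1 (neighbor: 4).
Step 2: current leaves = {3,6,7,9}. Remove leaf 3 (neighbor: 4).
Step 3: current leaves = {4,6,7,9}. Remove leaf 4 (neighbor: 8).
Step 4: current leaves = {6,7,8,9}. Remove leaf 6 (neighbor: 2).
Step 5: current leaves = {7,8,9}. Remove leaf 7 (neighbor: 10).
Step 6: current leaves = {8,9,10}. Remove leaf 8 (neighbor: 5).
Step 7: current leaves = {5,9,10}. Remove leaf 5 (neighbor: 2).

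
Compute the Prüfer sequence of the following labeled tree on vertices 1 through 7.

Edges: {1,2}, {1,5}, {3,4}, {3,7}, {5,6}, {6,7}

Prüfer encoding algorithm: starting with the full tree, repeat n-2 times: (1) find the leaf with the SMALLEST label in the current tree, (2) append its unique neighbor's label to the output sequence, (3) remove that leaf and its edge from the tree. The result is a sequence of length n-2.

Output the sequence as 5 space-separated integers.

Step 1: leaves = {2,4}. Remove smallest leaf 2, emit neighbor 1.
Step 2: leaves = {1,4}. Remove smallest leaf 1, emit neighbor 5.
Step 3: leaves = {4,5}. Remove smallest leaf 4, emit neighbor 3.
Step 4: leaves = {3,5}. Remove smallest leaf 3, emit neighbor 7.
Step 5: leaves = {5,7}. Remove smallest leaf 5, emit neighbor 6.
Done: 2 vertices remain (6, 7). Sequence = [1 5 3 7 6]

Answer: 1 5 3 7 6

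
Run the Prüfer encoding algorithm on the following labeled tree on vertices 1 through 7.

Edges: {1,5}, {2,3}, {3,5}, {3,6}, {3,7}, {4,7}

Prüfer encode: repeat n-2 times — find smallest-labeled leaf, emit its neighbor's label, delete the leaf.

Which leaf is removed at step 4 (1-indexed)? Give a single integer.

Answer: 5

Derivation:
Step 1: current leaves = {1,2,4,6}. Remove leaf 1 (neighbor: 5).
Step 2: current leaves = {2,4,5,6}. Remove leaf 2 (neighbor: 3).
Step 3: current leaves = {4,5,6}. Remove leaf 4 (neighbor: 7).
Step 4: current leaves = {5,6,7}. Remove leaf 5 (neighbor: 3).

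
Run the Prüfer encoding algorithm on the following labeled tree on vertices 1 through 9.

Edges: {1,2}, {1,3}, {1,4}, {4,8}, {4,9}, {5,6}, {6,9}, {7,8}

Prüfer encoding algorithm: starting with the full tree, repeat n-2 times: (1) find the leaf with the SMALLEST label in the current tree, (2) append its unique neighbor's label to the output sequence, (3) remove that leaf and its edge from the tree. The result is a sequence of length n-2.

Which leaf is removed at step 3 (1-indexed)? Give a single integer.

Answer: 1

Derivation:
Step 1: current leaves = {2,3,5,7}. Remove leaf 2 (neighbor: 1).
Step 2: current leaves = {3,5,7}. Remove leaf 3 (neighbor: 1).
Step 3: current leaves = {1,5,7}. Remove leaf 1 (neighbor: 4).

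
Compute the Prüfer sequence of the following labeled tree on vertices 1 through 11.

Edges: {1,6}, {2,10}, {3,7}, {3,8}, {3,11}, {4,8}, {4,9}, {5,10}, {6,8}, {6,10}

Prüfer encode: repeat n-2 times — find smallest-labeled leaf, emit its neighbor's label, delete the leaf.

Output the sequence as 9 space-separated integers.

Answer: 6 10 10 3 4 8 6 8 3

Derivation:
Step 1: leaves = {1,2,5,7,9,11}. Remove smallest leaf 1, emit neighbor 6.
Step 2: leaves = {2,5,7,9,11}. Remove smallest leaf 2, emit neighbor 10.
Step 3: leaves = {5,7,9,11}. Remove smallest leaf 5, emit neighbor 10.
Step 4: leaves = {7,9,10,11}. Remove smallest leaf 7, emit neighbor 3.
Step 5: leaves = {9,10,11}. Remove smallest leaf 9, emit neighbor 4.
Step 6: leaves = {4,10,11}. Remove smallest leaf 4, emit neighbor 8.
Step 7: leaves = {10,11}. Remove smallest leaf 10, emit neighbor 6.
Step 8: leaves = {6,11}. Remove smallest leaf 6, emit neighbor 8.
Step 9: leaves = {8,11}. Remove smallest leaf 8, emit neighbor 3.
Done: 2 vertices remain (3, 11). Sequence = [6 10 10 3 4 8 6 8 3]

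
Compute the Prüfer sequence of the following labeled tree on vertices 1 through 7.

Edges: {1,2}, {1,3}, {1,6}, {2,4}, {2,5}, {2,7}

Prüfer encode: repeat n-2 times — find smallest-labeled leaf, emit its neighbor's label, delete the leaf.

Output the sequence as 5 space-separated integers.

Step 1: leaves = {3,4,5,6,7}. Remove smallest leaf 3, emit neighbor 1.
Step 2: leaves = {4,5,6,7}. Remove smallest leaf 4, emit neighbor 2.
Step 3: leaves = {5,6,7}. Remove smallest leaf 5, emit neighbor 2.
Step 4: leaves = {6,7}. Remove smallest leaf 6, emit neighbor 1.
Step 5: leaves = {1,7}. Remove smallest leaf 1, emit neighbor 2.
Done: 2 vertices remain (2, 7). Sequence = [1 2 2 1 2]

Answer: 1 2 2 1 2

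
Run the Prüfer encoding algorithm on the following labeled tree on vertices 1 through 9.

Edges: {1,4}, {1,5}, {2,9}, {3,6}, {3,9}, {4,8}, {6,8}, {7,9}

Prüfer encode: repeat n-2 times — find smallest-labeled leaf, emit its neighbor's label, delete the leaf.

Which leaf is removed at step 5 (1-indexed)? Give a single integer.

Step 1: current leaves = {2,5,7}. Remove leaf 2 (neighbor: 9).
Step 2: current leaves = {5,7}. Remove leaf 5 (neighbor: 1).
Step 3: current leaves = {1,7}. Remove leaf 1 (neighbor: 4).
Step 4: current leaves = {4,7}. Remove leaf 4 (neighbor: 8).
Step 5: current leaves = {7,8}. Remove leaf 7 (neighbor: 9).

Answer: 7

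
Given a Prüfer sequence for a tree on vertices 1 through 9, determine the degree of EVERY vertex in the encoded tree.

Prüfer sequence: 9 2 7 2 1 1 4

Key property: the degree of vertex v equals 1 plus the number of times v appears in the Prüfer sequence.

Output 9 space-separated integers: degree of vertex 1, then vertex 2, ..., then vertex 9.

p_1 = 9: count[9] becomes 1
p_2 = 2: count[2] becomes 1
p_3 = 7: count[7] becomes 1
p_4 = 2: count[2] becomes 2
p_5 = 1: count[1] becomes 1
p_6 = 1: count[1] becomes 2
p_7 = 4: count[4] becomes 1
Degrees (1 + count): deg[1]=1+2=3, deg[2]=1+2=3, deg[3]=1+0=1, deg[4]=1+1=2, deg[5]=1+0=1, deg[6]=1+0=1, deg[7]=1+1=2, deg[8]=1+0=1, deg[9]=1+1=2

Answer: 3 3 1 2 1 1 2 1 2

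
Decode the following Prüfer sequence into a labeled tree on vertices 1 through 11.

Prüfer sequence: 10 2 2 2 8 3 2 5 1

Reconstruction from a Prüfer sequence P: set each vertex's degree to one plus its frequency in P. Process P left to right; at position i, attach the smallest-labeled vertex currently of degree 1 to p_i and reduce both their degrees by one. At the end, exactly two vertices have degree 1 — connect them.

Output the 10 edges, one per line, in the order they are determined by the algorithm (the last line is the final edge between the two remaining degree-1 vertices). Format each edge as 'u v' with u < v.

Answer: 4 10
2 6
2 7
2 9
8 10
3 8
2 3
2 5
1 5
1 11

Derivation:
Initial degrees: {1:2, 2:5, 3:2, 4:1, 5:2, 6:1, 7:1, 8:2, 9:1, 10:2, 11:1}
Step 1: smallest deg-1 vertex = 4, p_1 = 10. Add edge {4,10}. Now deg[4]=0, deg[10]=1.
Step 2: smallest deg-1 vertex = 6, p_2 = 2. Add edge {2,6}. Now deg[6]=0, deg[2]=4.
Step 3: smallest deg-1 vertex = 7, p_3 = 2. Add edge {2,7}. Now deg[7]=0, deg[2]=3.
Step 4: smallest deg-1 vertex = 9, p_4 = 2. Add edge {2,9}. Now deg[9]=0, deg[2]=2.
Step 5: smallest deg-1 vertex = 10, p_5 = 8. Add edge {8,10}. Now deg[10]=0, deg[8]=1.
Step 6: smallest deg-1 vertex = 8, p_6 = 3. Add edge {3,8}. Now deg[8]=0, deg[3]=1.
Step 7: smallest deg-1 vertex = 3, p_7 = 2. Add edge {2,3}. Now deg[3]=0, deg[2]=1.
Step 8: smallest deg-1 vertex = 2, p_8 = 5. Add edge {2,5}. Now deg[2]=0, deg[5]=1.
Step 9: smallest deg-1 vertex = 5, p_9 = 1. Add edge {1,5}. Now deg[5]=0, deg[1]=1.
Final: two remaining deg-1 vertices are 1, 11. Add edge {1,11}.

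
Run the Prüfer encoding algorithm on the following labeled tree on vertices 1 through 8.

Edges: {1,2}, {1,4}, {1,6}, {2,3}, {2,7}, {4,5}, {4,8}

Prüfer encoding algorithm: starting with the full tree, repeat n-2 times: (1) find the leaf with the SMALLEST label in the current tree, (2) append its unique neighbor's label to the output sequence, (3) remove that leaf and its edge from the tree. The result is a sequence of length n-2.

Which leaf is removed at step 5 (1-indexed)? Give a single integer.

Step 1: current leaves = {3,5,6,7,8}. Remove leaf 3 (neighbor: 2).
Step 2: current leaves = {5,6,7,8}. Remove leaf 5 (neighbor: 4).
Step 3: current leaves = {6,7,8}. Remove leaf 6 (neighbor: 1).
Step 4: current leaves = {7,8}. Remove leaf 7 (neighbor: 2).
Step 5: current leaves = {2,8}. Remove leaf 2 (neighbor: 1).

Answer: 2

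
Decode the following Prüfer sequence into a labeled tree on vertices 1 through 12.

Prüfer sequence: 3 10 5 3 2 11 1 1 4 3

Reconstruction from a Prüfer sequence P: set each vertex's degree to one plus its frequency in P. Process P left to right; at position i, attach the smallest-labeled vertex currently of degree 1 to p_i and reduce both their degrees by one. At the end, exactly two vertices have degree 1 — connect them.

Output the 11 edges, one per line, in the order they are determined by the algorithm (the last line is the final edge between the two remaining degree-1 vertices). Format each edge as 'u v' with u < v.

Initial degrees: {1:3, 2:2, 3:4, 4:2, 5:2, 6:1, 7:1, 8:1, 9:1, 10:2, 11:2, 12:1}
Step 1: smallest deg-1 vertex = 6, p_1 = 3. Add edge {3,6}. Now deg[6]=0, deg[3]=3.
Step 2: smallest deg-1 vertex = 7, p_2 = 10. Add edge {7,10}. Now deg[7]=0, deg[10]=1.
Step 3: smallest deg-1 vertex = 8, p_3 = 5. Add edge {5,8}. Now deg[8]=0, deg[5]=1.
Step 4: smallest deg-1 vertex = 5, p_4 = 3. Add edge {3,5}. Now deg[5]=0, deg[3]=2.
Step 5: smallest deg-1 vertex = 9, p_5 = 2. Add edge {2,9}. Now deg[9]=0, deg[2]=1.
Step 6: smallest deg-1 vertex = 2, p_6 = 11. Add edge {2,11}. Now deg[2]=0, deg[11]=1.
Step 7: smallest deg-1 vertex = 10, p_7 = 1. Add edge {1,10}. Now deg[10]=0, deg[1]=2.
Step 8: smallest deg-1 vertex = 11, p_8 = 1. Add edge {1,11}. Now deg[11]=0, deg[1]=1.
Step 9: smallest deg-1 vertex = 1, p_9 = 4. Add edge {1,4}. Now deg[1]=0, deg[4]=1.
Step 10: smallest deg-1 vertex = 4, p_10 = 3. Add edge {3,4}. Now deg[4]=0, deg[3]=1.
Final: two remaining deg-1 vertices are 3, 12. Add edge {3,12}.

Answer: 3 6
7 10
5 8
3 5
2 9
2 11
1 10
1 11
1 4
3 4
3 12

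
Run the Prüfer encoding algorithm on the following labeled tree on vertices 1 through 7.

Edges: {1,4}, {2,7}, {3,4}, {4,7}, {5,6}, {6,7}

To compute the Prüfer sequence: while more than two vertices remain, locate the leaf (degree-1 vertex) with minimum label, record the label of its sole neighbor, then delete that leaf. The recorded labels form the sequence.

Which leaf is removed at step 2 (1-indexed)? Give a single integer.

Answer: 2

Derivation:
Step 1: current leaves = {1,2,3,5}. Remove leaf 1 (neighbor: 4).
Step 2: current leaves = {2,3,5}. Remove leaf 2 (neighbor: 7).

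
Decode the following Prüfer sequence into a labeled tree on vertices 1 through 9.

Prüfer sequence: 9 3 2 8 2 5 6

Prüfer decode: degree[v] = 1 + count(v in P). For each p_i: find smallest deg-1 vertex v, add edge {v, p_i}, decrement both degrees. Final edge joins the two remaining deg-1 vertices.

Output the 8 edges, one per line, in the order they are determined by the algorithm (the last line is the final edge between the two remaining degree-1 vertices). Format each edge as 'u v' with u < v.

Answer: 1 9
3 4
2 3
7 8
2 8
2 5
5 6
6 9

Derivation:
Initial degrees: {1:1, 2:3, 3:2, 4:1, 5:2, 6:2, 7:1, 8:2, 9:2}
Step 1: smallest deg-1 vertex = 1, p_1 = 9. Add edge {1,9}. Now deg[1]=0, deg[9]=1.
Step 2: smallest deg-1 vertex = 4, p_2 = 3. Add edge {3,4}. Now deg[4]=0, deg[3]=1.
Step 3: smallest deg-1 vertex = 3, p_3 = 2. Add edge {2,3}. Now deg[3]=0, deg[2]=2.
Step 4: smallest deg-1 vertex = 7, p_4 = 8. Add edge {7,8}. Now deg[7]=0, deg[8]=1.
Step 5: smallest deg-1 vertex = 8, p_5 = 2. Add edge {2,8}. Now deg[8]=0, deg[2]=1.
Step 6: smallest deg-1 vertex = 2, p_6 = 5. Add edge {2,5}. Now deg[2]=0, deg[5]=1.
Step 7: smallest deg-1 vertex = 5, p_7 = 6. Add edge {5,6}. Now deg[5]=0, deg[6]=1.
Final: two remaining deg-1 vertices are 6, 9. Add edge {6,9}.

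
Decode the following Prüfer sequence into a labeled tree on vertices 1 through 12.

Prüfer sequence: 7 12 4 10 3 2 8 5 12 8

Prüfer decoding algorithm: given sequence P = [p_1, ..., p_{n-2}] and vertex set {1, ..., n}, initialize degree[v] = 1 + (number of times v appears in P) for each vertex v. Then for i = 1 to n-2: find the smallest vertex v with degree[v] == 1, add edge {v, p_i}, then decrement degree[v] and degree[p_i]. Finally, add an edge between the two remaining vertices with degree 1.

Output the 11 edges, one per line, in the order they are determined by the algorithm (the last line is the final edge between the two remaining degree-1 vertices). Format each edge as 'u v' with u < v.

Initial degrees: {1:1, 2:2, 3:2, 4:2, 5:2, 6:1, 7:2, 8:3, 9:1, 10:2, 11:1, 12:3}
Step 1: smallest deg-1 vertex = 1, p_1 = 7. Add edge {1,7}. Now deg[1]=0, deg[7]=1.
Step 2: smallest deg-1 vertex = 6, p_2 = 12. Add edge {6,12}. Now deg[6]=0, deg[12]=2.
Step 3: smallest deg-1 vertex = 7, p_3 = 4. Add edge {4,7}. Now deg[7]=0, deg[4]=1.
Step 4: smallest deg-1 vertex = 4, p_4 = 10. Add edge {4,10}. Now deg[4]=0, deg[10]=1.
Step 5: smallest deg-1 vertex = 9, p_5 = 3. Add edge {3,9}. Now deg[9]=0, deg[3]=1.
Step 6: smallest deg-1 vertex = 3, p_6 = 2. Add edge {2,3}. Now deg[3]=0, deg[2]=1.
Step 7: smallest deg-1 vertex = 2, p_7 = 8. Add edge {2,8}. Now deg[2]=0, deg[8]=2.
Step 8: smallest deg-1 vertex = 10, p_8 = 5. Add edge {5,10}. Now deg[10]=0, deg[5]=1.
Step 9: smallest deg-1 vertex = 5, p_9 = 12. Add edge {5,12}. Now deg[5]=0, deg[12]=1.
Step 10: smallest deg-1 vertex = 11, p_10 = 8. Add edge {8,11}. Now deg[11]=0, deg[8]=1.
Final: two remaining deg-1 vertices are 8, 12. Add edge {8,12}.

Answer: 1 7
6 12
4 7
4 10
3 9
2 3
2 8
5 10
5 12
8 11
8 12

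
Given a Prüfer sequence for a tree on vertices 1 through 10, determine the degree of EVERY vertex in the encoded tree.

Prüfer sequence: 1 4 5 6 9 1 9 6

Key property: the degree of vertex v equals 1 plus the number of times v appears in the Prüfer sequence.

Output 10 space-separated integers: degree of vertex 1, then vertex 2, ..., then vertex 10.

p_1 = 1: count[1] becomes 1
p_2 = 4: count[4] becomes 1
p_3 = 5: count[5] becomes 1
p_4 = 6: count[6] becomes 1
p_5 = 9: count[9] becomes 1
p_6 = 1: count[1] becomes 2
p_7 = 9: count[9] becomes 2
p_8 = 6: count[6] becomes 2
Degrees (1 + count): deg[1]=1+2=3, deg[2]=1+0=1, deg[3]=1+0=1, deg[4]=1+1=2, deg[5]=1+1=2, deg[6]=1+2=3, deg[7]=1+0=1, deg[8]=1+0=1, deg[9]=1+2=3, deg[10]=1+0=1

Answer: 3 1 1 2 2 3 1 1 3 1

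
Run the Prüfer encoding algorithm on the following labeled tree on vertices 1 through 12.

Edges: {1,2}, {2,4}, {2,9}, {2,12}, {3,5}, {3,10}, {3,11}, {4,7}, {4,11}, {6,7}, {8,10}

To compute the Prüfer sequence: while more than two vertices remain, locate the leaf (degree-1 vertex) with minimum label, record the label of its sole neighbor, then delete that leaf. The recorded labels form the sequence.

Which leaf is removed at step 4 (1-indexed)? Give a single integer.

Step 1: current leaves = {1,5,6,8,9,12}. Remove leaf 1 (neighbor: 2).
Step 2: current leaves = {5,6,8,9,12}. Remove leaf 5 (neighbor: 3).
Step 3: current leaves = {6,8,9,12}. Remove leaf 6 (neighbor: 7).
Step 4: current leaves = {7,8,9,12}. Remove leaf 7 (neighbor: 4).

Answer: 7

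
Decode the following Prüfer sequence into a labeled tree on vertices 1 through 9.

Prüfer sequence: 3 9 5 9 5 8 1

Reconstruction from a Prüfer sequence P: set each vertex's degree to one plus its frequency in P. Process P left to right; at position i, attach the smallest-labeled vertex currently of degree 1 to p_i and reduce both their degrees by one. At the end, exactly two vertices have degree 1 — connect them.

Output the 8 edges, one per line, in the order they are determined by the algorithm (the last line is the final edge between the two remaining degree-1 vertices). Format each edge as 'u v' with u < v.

Initial degrees: {1:2, 2:1, 3:2, 4:1, 5:3, 6:1, 7:1, 8:2, 9:3}
Step 1: smallest deg-1 vertex = 2, p_1 = 3. Add edge {2,3}. Now deg[2]=0, deg[3]=1.
Step 2: smallest deg-1 vertex = 3, p_2 = 9. Add edge {3,9}. Now deg[3]=0, deg[9]=2.
Step 3: smallest deg-1 vertex = 4, p_3 = 5. Add edge {4,5}. Now deg[4]=0, deg[5]=2.
Step 4: smallest deg-1 vertex = 6, p_4 = 9. Add edge {6,9}. Now deg[6]=0, deg[9]=1.
Step 5: smallest deg-1 vertex = 7, p_5 = 5. Add edge {5,7}. Now deg[7]=0, deg[5]=1.
Step 6: smallest deg-1 vertex = 5, p_6 = 8. Add edge {5,8}. Now deg[5]=0, deg[8]=1.
Step 7: smallest deg-1 vertex = 8, p_7 = 1. Add edge {1,8}. Now deg[8]=0, deg[1]=1.
Final: two remaining deg-1 vertices are 1, 9. Add edge {1,9}.

Answer: 2 3
3 9
4 5
6 9
5 7
5 8
1 8
1 9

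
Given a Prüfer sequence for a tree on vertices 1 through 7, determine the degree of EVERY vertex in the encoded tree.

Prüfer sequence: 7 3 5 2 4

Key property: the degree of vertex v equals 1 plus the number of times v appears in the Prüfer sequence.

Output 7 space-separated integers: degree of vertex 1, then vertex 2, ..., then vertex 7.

p_1 = 7: count[7] becomes 1
p_2 = 3: count[3] becomes 1
p_3 = 5: count[5] becomes 1
p_4 = 2: count[2] becomes 1
p_5 = 4: count[4] becomes 1
Degrees (1 + count): deg[1]=1+0=1, deg[2]=1+1=2, deg[3]=1+1=2, deg[4]=1+1=2, deg[5]=1+1=2, deg[6]=1+0=1, deg[7]=1+1=2

Answer: 1 2 2 2 2 1 2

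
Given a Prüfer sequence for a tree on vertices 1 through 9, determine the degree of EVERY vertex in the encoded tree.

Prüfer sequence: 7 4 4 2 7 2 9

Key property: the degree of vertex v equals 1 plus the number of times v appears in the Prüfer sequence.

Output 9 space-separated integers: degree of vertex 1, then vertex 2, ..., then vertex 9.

Answer: 1 3 1 3 1 1 3 1 2

Derivation:
p_1 = 7: count[7] becomes 1
p_2 = 4: count[4] becomes 1
p_3 = 4: count[4] becomes 2
p_4 = 2: count[2] becomes 1
p_5 = 7: count[7] becomes 2
p_6 = 2: count[2] becomes 2
p_7 = 9: count[9] becomes 1
Degrees (1 + count): deg[1]=1+0=1, deg[2]=1+2=3, deg[3]=1+0=1, deg[4]=1+2=3, deg[5]=1+0=1, deg[6]=1+0=1, deg[7]=1+2=3, deg[8]=1+0=1, deg[9]=1+1=2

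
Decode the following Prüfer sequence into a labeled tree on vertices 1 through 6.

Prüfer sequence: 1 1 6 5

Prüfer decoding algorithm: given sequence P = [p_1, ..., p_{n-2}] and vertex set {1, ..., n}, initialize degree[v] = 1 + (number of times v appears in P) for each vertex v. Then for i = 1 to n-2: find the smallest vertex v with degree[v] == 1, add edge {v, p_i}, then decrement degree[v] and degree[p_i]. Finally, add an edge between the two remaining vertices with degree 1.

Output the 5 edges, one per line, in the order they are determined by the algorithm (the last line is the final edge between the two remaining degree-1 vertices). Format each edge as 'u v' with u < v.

Initial degrees: {1:3, 2:1, 3:1, 4:1, 5:2, 6:2}
Step 1: smallest deg-1 vertex = 2, p_1 = 1. Add edge {1,2}. Now deg[2]=0, deg[1]=2.
Step 2: smallest deg-1 vertex = 3, p_2 = 1. Add edge {1,3}. Now deg[3]=0, deg[1]=1.
Step 3: smallest deg-1 vertex = 1, p_3 = 6. Add edge {1,6}. Now deg[1]=0, deg[6]=1.
Step 4: smallest deg-1 vertex = 4, p_4 = 5. Add edge {4,5}. Now deg[4]=0, deg[5]=1.
Final: two remaining deg-1 vertices are 5, 6. Add edge {5,6}.

Answer: 1 2
1 3
1 6
4 5
5 6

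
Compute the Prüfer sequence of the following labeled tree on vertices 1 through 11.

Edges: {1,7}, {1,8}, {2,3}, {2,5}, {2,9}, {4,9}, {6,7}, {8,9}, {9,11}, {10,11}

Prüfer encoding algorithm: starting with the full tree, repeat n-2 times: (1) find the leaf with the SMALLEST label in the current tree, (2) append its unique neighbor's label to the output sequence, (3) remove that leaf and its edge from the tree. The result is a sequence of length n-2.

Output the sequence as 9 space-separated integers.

Step 1: leaves = {3,4,5,6,10}. Remove smallest leaf 3, emit neighbor 2.
Step 2: leaves = {4,5,6,10}. Remove smallest leaf 4, emit neighbor 9.
Step 3: leaves = {5,6,10}. Remove smallest leaf 5, emit neighbor 2.
Step 4: leaves = {2,6,10}. Remove smallest leaf 2, emit neighbor 9.
Step 5: leaves = {6,10}. Remove smallest leaf 6, emit neighbor 7.
Step 6: leaves = {7,10}. Remove smallest leaf 7, emit neighbor 1.
Step 7: leaves = {1,10}. Remove smallest leaf 1, emit neighbor 8.
Step 8: leaves = {8,10}. Remove smallest leaf 8, emit neighbor 9.
Step 9: leaves = {9,10}. Remove smallest leaf 9, emit neighbor 11.
Done: 2 vertices remain (10, 11). Sequence = [2 9 2 9 7 1 8 9 11]

Answer: 2 9 2 9 7 1 8 9 11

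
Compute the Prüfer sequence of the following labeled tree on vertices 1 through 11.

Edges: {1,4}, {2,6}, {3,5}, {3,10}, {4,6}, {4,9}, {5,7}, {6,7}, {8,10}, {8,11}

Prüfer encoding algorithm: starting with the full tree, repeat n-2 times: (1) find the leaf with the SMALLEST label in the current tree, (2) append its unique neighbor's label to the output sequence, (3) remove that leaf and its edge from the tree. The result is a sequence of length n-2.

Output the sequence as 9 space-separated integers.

Answer: 4 6 4 6 7 5 3 10 8

Derivation:
Step 1: leaves = {1,2,9,11}. Remove smallest leaf 1, emit neighbor 4.
Step 2: leaves = {2,9,11}. Remove smallest leaf 2, emit neighbor 6.
Step 3: leaves = {9,11}. Remove smallest leaf 9, emit neighbor 4.
Step 4: leaves = {4,11}. Remove smallest leaf 4, emit neighbor 6.
Step 5: leaves = {6,11}. Remove smallest leaf 6, emit neighbor 7.
Step 6: leaves = {7,11}. Remove smallest leaf 7, emit neighbor 5.
Step 7: leaves = {5,11}. Remove smallest leaf 5, emit neighbor 3.
Step 8: leaves = {3,11}. Remove smallest leaf 3, emit neighbor 10.
Step 9: leaves = {10,11}. Remove smallest leaf 10, emit neighbor 8.
Done: 2 vertices remain (8, 11). Sequence = [4 6 4 6 7 5 3 10 8]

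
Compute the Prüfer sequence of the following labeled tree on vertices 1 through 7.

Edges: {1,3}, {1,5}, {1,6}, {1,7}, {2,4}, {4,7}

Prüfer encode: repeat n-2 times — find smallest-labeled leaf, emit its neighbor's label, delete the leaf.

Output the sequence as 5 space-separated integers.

Step 1: leaves = {2,3,5,6}. Remove smallest leaf 2, emit neighbor 4.
Step 2: leaves = {3,4,5,6}. Remove smallest leaf 3, emit neighbor 1.
Step 3: leaves = {4,5,6}. Remove smallest leaf 4, emit neighbor 7.
Step 4: leaves = {5,6,7}. Remove smallest leaf 5, emit neighbor 1.
Step 5: leaves = {6,7}. Remove smallest leaf 6, emit neighbor 1.
Done: 2 vertices remain (1, 7). Sequence = [4 1 7 1 1]

Answer: 4 1 7 1 1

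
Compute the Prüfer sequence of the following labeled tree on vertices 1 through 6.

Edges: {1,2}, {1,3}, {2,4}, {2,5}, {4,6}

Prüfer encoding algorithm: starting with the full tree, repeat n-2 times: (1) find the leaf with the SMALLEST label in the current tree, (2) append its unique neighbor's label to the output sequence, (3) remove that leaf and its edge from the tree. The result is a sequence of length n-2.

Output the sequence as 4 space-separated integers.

Step 1: leaves = {3,5,6}. Remove smallest leaf 3, emit neighbor 1.
Step 2: leaves = {1,5,6}. Remove smallest leaf 1, emit neighbor 2.
Step 3: leaves = {5,6}. Remove smallest leaf 5, emit neighbor 2.
Step 4: leaves = {2,6}. Remove smallest leaf 2, emit neighbor 4.
Done: 2 vertices remain (4, 6). Sequence = [1 2 2 4]

Answer: 1 2 2 4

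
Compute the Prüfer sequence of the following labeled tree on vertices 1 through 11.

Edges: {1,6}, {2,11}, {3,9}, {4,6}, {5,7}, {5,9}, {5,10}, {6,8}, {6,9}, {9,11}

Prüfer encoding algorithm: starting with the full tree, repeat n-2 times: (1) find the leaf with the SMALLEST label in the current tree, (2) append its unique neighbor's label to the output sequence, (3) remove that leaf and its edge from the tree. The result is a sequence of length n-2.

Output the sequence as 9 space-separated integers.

Step 1: leaves = {1,2,3,4,7,8,10}. Remove smallest leaf 1, emit neighbor 6.
Step 2: leaves = {2,3,4,7,8,10}. Remove smallest leaf 2, emit neighbor 11.
Step 3: leaves = {3,4,7,8,10,11}. Remove smallest leaf 3, emit neighbor 9.
Step 4: leaves = {4,7,8,10,11}. Remove smallest leaf 4, emit neighbor 6.
Step 5: leaves = {7,8,10,11}. Remove smallest leaf 7, emit neighbor 5.
Step 6: leaves = {8,10,11}. Remove smallest leaf 8, emit neighbor 6.
Step 7: leaves = {6,10,11}. Remove smallest leaf 6, emit neighbor 9.
Step 8: leaves = {10,11}. Remove smallest leaf 10, emit neighbor 5.
Step 9: leaves = {5,11}. Remove smallest leaf 5, emit neighbor 9.
Done: 2 vertices remain (9, 11). Sequence = [6 11 9 6 5 6 9 5 9]

Answer: 6 11 9 6 5 6 9 5 9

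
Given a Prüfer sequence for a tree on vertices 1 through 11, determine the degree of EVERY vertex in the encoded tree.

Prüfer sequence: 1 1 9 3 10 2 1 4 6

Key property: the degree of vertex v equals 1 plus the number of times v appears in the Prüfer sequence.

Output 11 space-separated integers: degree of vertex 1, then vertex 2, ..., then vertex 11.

Answer: 4 2 2 2 1 2 1 1 2 2 1

Derivation:
p_1 = 1: count[1] becomes 1
p_2 = 1: count[1] becomes 2
p_3 = 9: count[9] becomes 1
p_4 = 3: count[3] becomes 1
p_5 = 10: count[10] becomes 1
p_6 = 2: count[2] becomes 1
p_7 = 1: count[1] becomes 3
p_8 = 4: count[4] becomes 1
p_9 = 6: count[6] becomes 1
Degrees (1 + count): deg[1]=1+3=4, deg[2]=1+1=2, deg[3]=1+1=2, deg[4]=1+1=2, deg[5]=1+0=1, deg[6]=1+1=2, deg[7]=1+0=1, deg[8]=1+0=1, deg[9]=1+1=2, deg[10]=1+1=2, deg[11]=1+0=1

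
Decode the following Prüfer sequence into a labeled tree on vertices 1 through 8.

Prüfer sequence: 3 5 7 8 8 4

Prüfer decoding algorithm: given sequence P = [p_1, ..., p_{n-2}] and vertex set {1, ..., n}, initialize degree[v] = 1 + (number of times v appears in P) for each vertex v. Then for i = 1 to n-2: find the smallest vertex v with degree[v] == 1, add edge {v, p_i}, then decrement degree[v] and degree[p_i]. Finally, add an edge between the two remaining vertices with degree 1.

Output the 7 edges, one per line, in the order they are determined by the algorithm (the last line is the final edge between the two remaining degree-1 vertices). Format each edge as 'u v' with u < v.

Answer: 1 3
2 5
3 7
5 8
6 8
4 7
4 8

Derivation:
Initial degrees: {1:1, 2:1, 3:2, 4:2, 5:2, 6:1, 7:2, 8:3}
Step 1: smallest deg-1 vertex = 1, p_1 = 3. Add edge {1,3}. Now deg[1]=0, deg[3]=1.
Step 2: smallest deg-1 vertex = 2, p_2 = 5. Add edge {2,5}. Now deg[2]=0, deg[5]=1.
Step 3: smallest deg-1 vertex = 3, p_3 = 7. Add edge {3,7}. Now deg[3]=0, deg[7]=1.
Step 4: smallest deg-1 vertex = 5, p_4 = 8. Add edge {5,8}. Now deg[5]=0, deg[8]=2.
Step 5: smallest deg-1 vertex = 6, p_5 = 8. Add edge {6,8}. Now deg[6]=0, deg[8]=1.
Step 6: smallest deg-1 vertex = 7, p_6 = 4. Add edge {4,7}. Now deg[7]=0, deg[4]=1.
Final: two remaining deg-1 vertices are 4, 8. Add edge {4,8}.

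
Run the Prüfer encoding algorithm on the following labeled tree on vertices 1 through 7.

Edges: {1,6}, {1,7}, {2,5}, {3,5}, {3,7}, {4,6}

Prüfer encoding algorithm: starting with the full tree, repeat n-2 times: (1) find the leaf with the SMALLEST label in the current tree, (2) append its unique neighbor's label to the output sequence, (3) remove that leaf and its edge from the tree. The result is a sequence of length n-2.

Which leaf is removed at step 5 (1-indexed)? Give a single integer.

Answer: 6

Derivation:
Step 1: current leaves = {2,4}. Remove leaf 2 (neighbor: 5).
Step 2: current leaves = {4,5}. Remove leaf 4 (neighbor: 6).
Step 3: current leaves = {5,6}. Remove leaf 5 (neighbor: 3).
Step 4: current leaves = {3,6}. Remove leaf 3 (neighbor: 7).
Step 5: current leaves = {6,7}. Remove leaf 6 (neighbor: 1).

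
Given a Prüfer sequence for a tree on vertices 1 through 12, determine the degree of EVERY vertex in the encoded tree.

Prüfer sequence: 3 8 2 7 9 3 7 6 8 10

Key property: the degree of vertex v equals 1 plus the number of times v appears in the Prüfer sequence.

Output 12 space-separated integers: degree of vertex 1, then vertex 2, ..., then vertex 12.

p_1 = 3: count[3] becomes 1
p_2 = 8: count[8] becomes 1
p_3 = 2: count[2] becomes 1
p_4 = 7: count[7] becomes 1
p_5 = 9: count[9] becomes 1
p_6 = 3: count[3] becomes 2
p_7 = 7: count[7] becomes 2
p_8 = 6: count[6] becomes 1
p_9 = 8: count[8] becomes 2
p_10 = 10: count[10] becomes 1
Degrees (1 + count): deg[1]=1+0=1, deg[2]=1+1=2, deg[3]=1+2=3, deg[4]=1+0=1, deg[5]=1+0=1, deg[6]=1+1=2, deg[7]=1+2=3, deg[8]=1+2=3, deg[9]=1+1=2, deg[10]=1+1=2, deg[11]=1+0=1, deg[12]=1+0=1

Answer: 1 2 3 1 1 2 3 3 2 2 1 1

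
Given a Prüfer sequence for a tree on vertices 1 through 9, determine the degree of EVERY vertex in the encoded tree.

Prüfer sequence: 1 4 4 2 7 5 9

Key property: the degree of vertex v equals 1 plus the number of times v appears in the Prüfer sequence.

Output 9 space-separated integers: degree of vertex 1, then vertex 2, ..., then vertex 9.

p_1 = 1: count[1] becomes 1
p_2 = 4: count[4] becomes 1
p_3 = 4: count[4] becomes 2
p_4 = 2: count[2] becomes 1
p_5 = 7: count[7] becomes 1
p_6 = 5: count[5] becomes 1
p_7 = 9: count[9] becomes 1
Degrees (1 + count): deg[1]=1+1=2, deg[2]=1+1=2, deg[3]=1+0=1, deg[4]=1+2=3, deg[5]=1+1=2, deg[6]=1+0=1, deg[7]=1+1=2, deg[8]=1+0=1, deg[9]=1+1=2

Answer: 2 2 1 3 2 1 2 1 2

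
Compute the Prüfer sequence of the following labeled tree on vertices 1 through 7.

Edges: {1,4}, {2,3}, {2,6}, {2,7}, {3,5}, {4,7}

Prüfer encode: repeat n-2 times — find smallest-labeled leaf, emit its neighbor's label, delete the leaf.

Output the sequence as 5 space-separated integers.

Step 1: leaves = {1,5,6}. Remove smallest leaf 1, emit neighbor 4.
Step 2: leaves = {4,5,6}. Remove smallest leaf 4, emit neighbor 7.
Step 3: leaves = {5,6,7}. Remove smallest leaf 5, emit neighbor 3.
Step 4: leaves = {3,6,7}. Remove smallest leaf 3, emit neighbor 2.
Step 5: leaves = {6,7}. Remove smallest leaf 6, emit neighbor 2.
Done: 2 vertices remain (2, 7). Sequence = [4 7 3 2 2]

Answer: 4 7 3 2 2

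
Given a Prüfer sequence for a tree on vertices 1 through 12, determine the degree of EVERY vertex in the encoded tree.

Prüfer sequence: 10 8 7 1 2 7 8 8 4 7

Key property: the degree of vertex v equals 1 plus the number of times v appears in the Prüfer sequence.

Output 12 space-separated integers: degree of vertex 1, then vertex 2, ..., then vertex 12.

p_1 = 10: count[10] becomes 1
p_2 = 8: count[8] becomes 1
p_3 = 7: count[7] becomes 1
p_4 = 1: count[1] becomes 1
p_5 = 2: count[2] becomes 1
p_6 = 7: count[7] becomes 2
p_7 = 8: count[8] becomes 2
p_8 = 8: count[8] becomes 3
p_9 = 4: count[4] becomes 1
p_10 = 7: count[7] becomes 3
Degrees (1 + count): deg[1]=1+1=2, deg[2]=1+1=2, deg[3]=1+0=1, deg[4]=1+1=2, deg[5]=1+0=1, deg[6]=1+0=1, deg[7]=1+3=4, deg[8]=1+3=4, deg[9]=1+0=1, deg[10]=1+1=2, deg[11]=1+0=1, deg[12]=1+0=1

Answer: 2 2 1 2 1 1 4 4 1 2 1 1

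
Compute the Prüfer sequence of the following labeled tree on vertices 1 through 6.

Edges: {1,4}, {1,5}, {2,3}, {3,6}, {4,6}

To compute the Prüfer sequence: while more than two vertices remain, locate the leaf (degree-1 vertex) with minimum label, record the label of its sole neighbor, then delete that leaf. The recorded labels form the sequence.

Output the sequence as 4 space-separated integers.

Answer: 3 6 1 4

Derivation:
Step 1: leaves = {2,5}. Remove smallest leaf 2, emit neighbor 3.
Step 2: leaves = {3,5}. Remove smallest leaf 3, emit neighbor 6.
Step 3: leaves = {5,6}. Remove smallest leaf 5, emit neighbor 1.
Step 4: leaves = {1,6}. Remove smallest leaf 1, emit neighbor 4.
Done: 2 vertices remain (4, 6). Sequence = [3 6 1 4]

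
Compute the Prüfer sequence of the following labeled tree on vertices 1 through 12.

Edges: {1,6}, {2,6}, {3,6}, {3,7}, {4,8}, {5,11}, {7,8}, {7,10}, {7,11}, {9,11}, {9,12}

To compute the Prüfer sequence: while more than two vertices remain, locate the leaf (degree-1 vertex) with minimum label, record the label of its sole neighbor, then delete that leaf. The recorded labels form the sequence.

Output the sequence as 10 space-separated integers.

Step 1: leaves = {1,2,4,5,10,12}. Remove smallest leaf 1, emit neighbor 6.
Step 2: leaves = {2,4,5,10,12}. Remove smallest leaf 2, emit neighbor 6.
Step 3: leaves = {4,5,6,10,12}. Remove smallest leaf 4, emit neighbor 8.
Step 4: leaves = {5,6,8,10,12}. Remove smallest leaf 5, emit neighbor 11.
Step 5: leaves = {6,8,10,12}. Remove smallest leaf 6, emit neighbor 3.
Step 6: leaves = {3,8,10,12}. Remove smallest leaf 3, emit neighbor 7.
Step 7: leaves = {8,10,12}. Remove smallest leaf 8, emit neighbor 7.
Step 8: leaves = {10,12}. Remove smallest leaf 10, emit neighbor 7.
Step 9: leaves = {7,12}. Remove smallest leaf 7, emit neighbor 11.
Step 10: leaves = {11,12}. Remove smallest leaf 11, emit neighbor 9.
Done: 2 vertices remain (9, 12). Sequence = [6 6 8 11 3 7 7 7 11 9]

Answer: 6 6 8 11 3 7 7 7 11 9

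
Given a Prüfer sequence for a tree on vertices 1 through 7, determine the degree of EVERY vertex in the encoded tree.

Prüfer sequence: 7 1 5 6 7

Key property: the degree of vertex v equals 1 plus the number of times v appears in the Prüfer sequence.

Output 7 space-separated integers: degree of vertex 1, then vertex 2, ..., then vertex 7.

p_1 = 7: count[7] becomes 1
p_2 = 1: count[1] becomes 1
p_3 = 5: count[5] becomes 1
p_4 = 6: count[6] becomes 1
p_5 = 7: count[7] becomes 2
Degrees (1 + count): deg[1]=1+1=2, deg[2]=1+0=1, deg[3]=1+0=1, deg[4]=1+0=1, deg[5]=1+1=2, deg[6]=1+1=2, deg[7]=1+2=3

Answer: 2 1 1 1 2 2 3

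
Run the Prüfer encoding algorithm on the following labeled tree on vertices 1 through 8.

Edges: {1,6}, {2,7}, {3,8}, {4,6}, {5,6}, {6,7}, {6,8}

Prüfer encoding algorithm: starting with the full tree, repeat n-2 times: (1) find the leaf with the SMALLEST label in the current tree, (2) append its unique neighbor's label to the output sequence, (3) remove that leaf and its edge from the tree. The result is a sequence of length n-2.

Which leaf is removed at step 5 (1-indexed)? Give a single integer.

Answer: 5

Derivation:
Step 1: current leaves = {1,2,3,4,5}. Remove leaf 1 (neighbor: 6).
Step 2: current leaves = {2,3,4,5}. Remove leaf 2 (neighbor: 7).
Step 3: current leaves = {3,4,5,7}. Remove leaf 3 (neighbor: 8).
Step 4: current leaves = {4,5,7,8}. Remove leaf 4 (neighbor: 6).
Step 5: current leaves = {5,7,8}. Remove leaf 5 (neighbor: 6).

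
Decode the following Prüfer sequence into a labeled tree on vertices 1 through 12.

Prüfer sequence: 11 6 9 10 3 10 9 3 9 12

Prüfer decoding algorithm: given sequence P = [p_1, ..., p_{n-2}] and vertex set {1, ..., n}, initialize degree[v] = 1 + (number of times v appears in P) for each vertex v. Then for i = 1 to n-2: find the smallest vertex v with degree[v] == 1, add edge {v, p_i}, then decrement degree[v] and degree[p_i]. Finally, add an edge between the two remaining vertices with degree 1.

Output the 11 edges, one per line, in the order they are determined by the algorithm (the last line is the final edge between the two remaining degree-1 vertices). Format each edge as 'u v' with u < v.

Initial degrees: {1:1, 2:1, 3:3, 4:1, 5:1, 6:2, 7:1, 8:1, 9:4, 10:3, 11:2, 12:2}
Step 1: smallest deg-1 vertex = 1, p_1 = 11. Add edge {1,11}. Now deg[1]=0, deg[11]=1.
Step 2: smallest deg-1 vertex = 2, p_2 = 6. Add edge {2,6}. Now deg[2]=0, deg[6]=1.
Step 3: smallest deg-1 vertex = 4, p_3 = 9. Add edge {4,9}. Now deg[4]=0, deg[9]=3.
Step 4: smallest deg-1 vertex = 5, p_4 = 10. Add edge {5,10}. Now deg[5]=0, deg[10]=2.
Step 5: smallest deg-1 vertex = 6, p_5 = 3. Add edge {3,6}. Now deg[6]=0, deg[3]=2.
Step 6: smallest deg-1 vertex = 7, p_6 = 10. Add edge {7,10}. Now deg[7]=0, deg[10]=1.
Step 7: smallest deg-1 vertex = 8, p_7 = 9. Add edge {8,9}. Now deg[8]=0, deg[9]=2.
Step 8: smallest deg-1 vertex = 10, p_8 = 3. Add edge {3,10}. Now deg[10]=0, deg[3]=1.
Step 9: smallest deg-1 vertex = 3, p_9 = 9. Add edge {3,9}. Now deg[3]=0, deg[9]=1.
Step 10: smallest deg-1 vertex = 9, p_10 = 12. Add edge {9,12}. Now deg[9]=0, deg[12]=1.
Final: two remaining deg-1 vertices are 11, 12. Add edge {11,12}.

Answer: 1 11
2 6
4 9
5 10
3 6
7 10
8 9
3 10
3 9
9 12
11 12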